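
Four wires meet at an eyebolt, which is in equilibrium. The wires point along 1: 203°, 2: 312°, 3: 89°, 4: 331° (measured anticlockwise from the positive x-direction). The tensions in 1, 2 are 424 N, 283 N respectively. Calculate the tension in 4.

T_4 ≈ 220 N

Resolve: ΣF_x = 424 cos 203° + 283 cos 312° + T_3 cos 89° + T_4 cos 331° = 0.
        ΣF_y = 424 sin 203° + 283 sin 312° + T_3 sin 89° + T_4 sin 331° = 0.
The known terms sum to (-200.9, -376) N, so 0.0175 T_3 + 0.8746 T_4 = 200.9 and 0.9998 T_3 − 0.4848 T_4 = 376.
Solving simultaneously: T_3 = 482.8 N, T_4 = 220.1 N.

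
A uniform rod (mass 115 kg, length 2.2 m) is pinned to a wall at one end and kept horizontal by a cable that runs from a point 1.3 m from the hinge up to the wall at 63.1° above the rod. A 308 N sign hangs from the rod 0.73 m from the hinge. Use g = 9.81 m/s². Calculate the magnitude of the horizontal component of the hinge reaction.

Take torques about the hinge: T sin 63.1° · 1.3 = 115×9.81×1.1 + 308×0.73 = 1465.8 N·m.
So T = 1465.8 / (0.8918 × 1.3) = 1264.3 N.
ΣF_x = 0: H_x = T cos 63.1° = 572.03 N.

H_x ≈ 572 N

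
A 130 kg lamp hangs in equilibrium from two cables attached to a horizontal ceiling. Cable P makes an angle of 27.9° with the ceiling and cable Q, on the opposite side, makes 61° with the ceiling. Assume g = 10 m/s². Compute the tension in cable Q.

Weight W = 130 × 10 = 1300 N acts straight down.
Horizontal: T_P cos 27.9° = T_Q cos 61°  →  T_P = 0.5486 T_Q.
Vertical: T_P sin 27.9° + T_Q sin 61° = 1300.
Substituting the horizontal relation into the vertical equation gives 1.131 T_Q = 1300, so T_Q = 1149 N.

T_Q ≈ 1150 N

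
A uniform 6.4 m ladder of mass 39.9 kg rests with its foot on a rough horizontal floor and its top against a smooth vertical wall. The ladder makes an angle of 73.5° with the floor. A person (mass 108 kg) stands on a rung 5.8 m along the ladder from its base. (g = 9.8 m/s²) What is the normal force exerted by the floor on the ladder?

ΣF_y = 0: N_floor = 39.9×9.8 + 108×9.8 = 1449.4 N.

N_floor ≈ 1450 N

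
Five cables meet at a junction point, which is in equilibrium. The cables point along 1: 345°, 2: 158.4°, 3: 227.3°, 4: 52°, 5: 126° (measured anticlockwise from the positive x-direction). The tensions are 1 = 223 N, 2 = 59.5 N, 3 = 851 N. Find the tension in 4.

Resolve: ΣF_x = 223 cos 345° + 59.5 cos 158.4° + 851 cos 227.3° + T_4 cos 52° + T_5 cos 126° = 0.
        ΣF_y = 223 sin 345° + 59.5 sin 158.4° + 851 sin 227.3° + T_4 sin 52° + T_5 sin 126° = 0.
The known terms sum to (-417, -661.2) N, so 0.6157 T_4 − 0.5878 T_5 = 417 and 0.7880 T_4 + 0.8090 T_5 = 661.2.
Solving simultaneously: T_4 = 755.3 N, T_5 = 81.63 N.

T_4 ≈ 755 N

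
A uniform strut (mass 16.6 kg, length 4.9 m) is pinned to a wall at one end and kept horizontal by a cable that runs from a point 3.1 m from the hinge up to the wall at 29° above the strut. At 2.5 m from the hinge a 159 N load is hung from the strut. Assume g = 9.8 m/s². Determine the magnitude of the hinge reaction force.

Take torques about the hinge: T sin 29° · 3.1 = 16.6×9.8×2.45 + 159×2.5 = 796.07 N·m.
So T = 796.07 / (0.4848 × 3.1) = 529.68 N.
ΣF_x = 0: H_x = T cos 29° = 463.27 N.
ΣF_y = 0: H_y = (16.6×9.8 + 159) − T sin 29° = 321.68 − 256.8 = 64.885 N.
|H| = √(H_x² + H_y²) = √((463.27)² + (64.885)²) = 467.79 N.

|H| ≈ 468 N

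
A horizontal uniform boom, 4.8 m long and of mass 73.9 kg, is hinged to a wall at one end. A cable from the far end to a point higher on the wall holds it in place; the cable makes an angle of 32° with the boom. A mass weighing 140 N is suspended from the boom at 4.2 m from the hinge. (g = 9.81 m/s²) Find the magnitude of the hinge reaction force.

|H| ≈ 864 N

Take torques about the hinge: T sin 32° · 4.8 = 73.9×9.81×2.4 + 140×4.2 = 2327.9 N·m.
So T = 2327.9 / (0.5299 × 4.8) = 915.2 N.
ΣF_x = 0: H_x = T cos 32° = 776.13 N.
ΣF_y = 0: H_y = (73.9×9.81 + 140) − T sin 32° = 864.96 − 484.98 = 379.98 N.
|H| = √(H_x² + H_y²) = √((776.13)² + (379.98)²) = 864.15 N.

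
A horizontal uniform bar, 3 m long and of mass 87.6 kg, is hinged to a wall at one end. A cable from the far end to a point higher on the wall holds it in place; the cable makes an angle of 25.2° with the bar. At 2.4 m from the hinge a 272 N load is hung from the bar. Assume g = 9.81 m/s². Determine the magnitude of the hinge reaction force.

Take torques about the hinge: T sin 25.2° · 3 = 87.6×9.81×1.5 + 272×2.4 = 1941.8 N·m.
So T = 1941.8 / (0.4258 × 3) = 1520.2 N.
ΣF_x = 0: H_x = T cos 25.2° = 1375.5 N.
ΣF_y = 0: H_y = (87.6×9.81 + 272) − T sin 25.2° = 1131.4 − 647.28 = 484.08 N.
|H| = √(H_x² + H_y²) = √((1375.5)² + (484.08)²) = 1458.2 N.

|H| ≈ 1460 N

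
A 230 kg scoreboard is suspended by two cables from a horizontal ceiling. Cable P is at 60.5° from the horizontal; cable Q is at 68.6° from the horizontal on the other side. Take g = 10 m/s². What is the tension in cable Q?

Weight W = 230 × 10 = 2300 N acts straight down.
Horizontal: T_P cos 60.5° = T_Q cos 68.6°  →  T_P = 0.741 T_Q.
Vertical: T_P sin 60.5° + T_Q sin 68.6° = 2300.
Substituting the horizontal relation into the vertical equation gives 1.576 T_Q = 2300, so T_Q = 1459 N.

T_Q ≈ 1460 N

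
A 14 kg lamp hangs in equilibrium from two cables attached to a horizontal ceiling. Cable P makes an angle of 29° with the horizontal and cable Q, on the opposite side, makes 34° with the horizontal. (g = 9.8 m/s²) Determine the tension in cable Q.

T_Q ≈ 135 N

Weight W = 14 × 9.8 = 137.2 N acts straight down.
Horizontal: T_P cos 29° = T_Q cos 34°  →  T_P = 0.9479 T_Q.
Vertical: T_P sin 29° + T_Q sin 34° = 137.2.
Substituting the horizontal relation into the vertical equation gives 1.019 T_Q = 137.2, so T_Q = 134.7 N.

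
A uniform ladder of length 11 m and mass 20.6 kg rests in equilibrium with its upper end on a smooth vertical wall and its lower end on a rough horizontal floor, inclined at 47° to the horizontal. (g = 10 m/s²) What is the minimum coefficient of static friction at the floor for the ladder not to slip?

μ_min ≈ 0.466

ΣF_y = 0: N_floor = 20.6×10 = 206 N.
Torques about the foot: N_wall · 11 sin 47° = 20.6×10×5.5 cos 47° → N_wall = 96.049 N.
ΣF_x = 0: f_floor = N_wall = 96.049 N.
μ_min = f_floor / N_floor = 96.049 / 206 = 0.4663.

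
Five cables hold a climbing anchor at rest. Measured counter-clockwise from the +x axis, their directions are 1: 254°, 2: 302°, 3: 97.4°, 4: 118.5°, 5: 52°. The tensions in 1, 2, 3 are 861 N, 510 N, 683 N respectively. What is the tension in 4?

Resolve: ΣF_x = 861 cos 254° + 510 cos 302° + 683 cos 97.4° + T_4 cos 118.5° + T_5 cos 52° = 0.
        ΣF_y = 861 sin 254° + 510 sin 302° + 683 sin 97.4° + T_4 sin 118.5° + T_5 sin 52° = 0.
The known terms sum to (-55.03, -582.8) N, so -0.4772 T_4 + 0.6157 T_5 = 55.03 and 0.8788 T_4 + 0.7880 T_5 = 582.8.
Solving simultaneously: T_4 = 344 N, T_5 = 356 N.

T_4 ≈ 344 N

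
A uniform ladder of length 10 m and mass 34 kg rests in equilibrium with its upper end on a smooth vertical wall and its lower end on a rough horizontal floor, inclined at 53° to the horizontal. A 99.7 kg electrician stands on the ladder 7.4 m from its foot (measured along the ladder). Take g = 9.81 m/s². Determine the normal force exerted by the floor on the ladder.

ΣF_y = 0: N_floor = 34×9.81 + 99.7×9.81 = 1311.6 N.

N_floor ≈ 1310 N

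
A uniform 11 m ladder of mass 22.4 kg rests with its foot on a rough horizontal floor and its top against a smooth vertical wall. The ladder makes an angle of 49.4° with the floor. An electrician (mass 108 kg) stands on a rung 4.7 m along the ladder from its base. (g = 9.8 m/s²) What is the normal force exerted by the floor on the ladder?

ΣF_y = 0: N_floor = 22.4×9.8 + 108×9.8 = 1277.9 N.

N_floor ≈ 1280 N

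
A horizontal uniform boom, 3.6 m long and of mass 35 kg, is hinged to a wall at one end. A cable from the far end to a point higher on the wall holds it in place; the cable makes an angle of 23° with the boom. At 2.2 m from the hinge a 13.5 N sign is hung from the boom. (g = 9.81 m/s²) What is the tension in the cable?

Take torques about the hinge: T sin 23° · 3.6 = 35×9.81×1.8 + 13.5×2.2 = 647.73 N·m.
So T = 647.73 / (0.3907 × 3.6) = 460.48 N.

T ≈ 460 N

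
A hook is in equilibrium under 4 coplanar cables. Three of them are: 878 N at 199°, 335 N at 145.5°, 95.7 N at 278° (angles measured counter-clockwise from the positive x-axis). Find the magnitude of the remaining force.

Sum the known components: ΣF_x = -1093 N, ΣF_y = -190.9 N.
For equilibrium the remaining force must supply (−ΣF_x, −ΣF_y) = (1093, 190.9) N.
Magnitude = √((1093)² + (190.9)²) = 1109 N; direction = atan2(190.9, 1093) = 9.9°.

F ≈ 1110 N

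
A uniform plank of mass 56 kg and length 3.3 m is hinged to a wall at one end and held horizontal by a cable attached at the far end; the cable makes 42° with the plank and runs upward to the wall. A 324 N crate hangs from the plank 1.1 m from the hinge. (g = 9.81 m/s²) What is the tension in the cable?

Take torques about the hinge: T sin 42° · 3.3 = 56×9.81×1.65 + 324×1.1 = 1262.8 N·m.
So T = 1262.8 / (0.6691 × 3.3) = 571.91 N.

T ≈ 572 N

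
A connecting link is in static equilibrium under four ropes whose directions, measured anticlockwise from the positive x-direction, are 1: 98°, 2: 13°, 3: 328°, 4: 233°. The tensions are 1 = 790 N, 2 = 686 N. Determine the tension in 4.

Resolve: ΣF_x = 790 cos 98° + 686 cos 13° + T_3 cos 328° + T_4 cos 233° = 0.
        ΣF_y = 790 sin 98° + 686 sin 13° + T_3 sin 328° + T_4 sin 233° = 0.
The known terms sum to (558.5, 936.6) N, so 0.8480 T_3 − 0.6018 T_4 = -558.5 and -0.5299 T_3 − 0.7986 T_4 = -936.6.
Solving simultaneously: T_3 = 118.1 N, T_4 = 1094 N.

T_4 ≈ 1090 N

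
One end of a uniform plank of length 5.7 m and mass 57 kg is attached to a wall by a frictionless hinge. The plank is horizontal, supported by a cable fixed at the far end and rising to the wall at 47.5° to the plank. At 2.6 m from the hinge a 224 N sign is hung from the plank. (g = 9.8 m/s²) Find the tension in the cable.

Take torques about the hinge: T sin 47.5° · 5.7 = 57×9.8×2.85 + 224×2.6 = 2174.4 N·m.
So T = 2174.4 / (0.7373 × 5.7) = 517.41 N.

T ≈ 517 N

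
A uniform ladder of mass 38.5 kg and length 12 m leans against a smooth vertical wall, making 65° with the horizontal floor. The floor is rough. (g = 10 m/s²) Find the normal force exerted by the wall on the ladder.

N_wall ≈ 89.8 N

Torques about the foot: N_wall · 12 sin 65° = 38.5×10×6 cos 65° → N_wall = 89.764 N.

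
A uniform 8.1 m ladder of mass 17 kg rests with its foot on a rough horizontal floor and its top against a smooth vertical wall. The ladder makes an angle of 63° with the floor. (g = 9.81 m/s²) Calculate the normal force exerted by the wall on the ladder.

N_wall ≈ 42.5 N

Torques about the foot: N_wall · 8.1 sin 63° = 17×9.81×4.05 cos 63° → N_wall = 42.487 N.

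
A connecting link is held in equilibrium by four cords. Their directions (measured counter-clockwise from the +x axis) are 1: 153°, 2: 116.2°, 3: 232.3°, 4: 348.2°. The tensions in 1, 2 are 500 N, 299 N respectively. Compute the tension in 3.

Resolve: ΣF_x = 500 cos 153° + 299 cos 116.2° + T_3 cos 232.3° + T_4 cos 348.2° = 0.
        ΣF_y = 500 sin 153° + 299 sin 116.2° + T_3 sin 232.3° + T_4 sin 348.2° = 0.
The known terms sum to (-577.5, 495.3) N, so -0.6115 T_3 + 0.9789 T_4 = 577.5 and -0.7912 T_3 − 0.2045 T_4 = -495.3.
Solving simultaneously: T_3 = 407.7 N, T_4 = 844.7 N.

T_3 ≈ 408 N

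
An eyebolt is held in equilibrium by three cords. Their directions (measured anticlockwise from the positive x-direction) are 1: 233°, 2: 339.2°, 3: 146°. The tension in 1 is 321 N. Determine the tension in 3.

T_3 ≈ 1350 N

Resolve: ΣF_x = 321 cos 233° + T_2 cos 339.2° + T_3 cos 146° = 0.
        ΣF_y = 321 sin 233° + T_2 sin 339.2° + T_3 sin 146° = 0.
The known terms sum to (-193.2, -256.4) N, so 0.9348 T_2 − 0.8290 T_3 = 193.2 and -0.3551 T_2 + 0.5592 T_3 = 256.4.
Solving simultaneously: T_2 = 1404 N, T_3 = 1350 N.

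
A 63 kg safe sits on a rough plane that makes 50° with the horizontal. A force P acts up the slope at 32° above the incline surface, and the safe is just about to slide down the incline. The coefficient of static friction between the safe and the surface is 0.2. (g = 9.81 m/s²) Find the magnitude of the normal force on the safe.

On the verge of sliding down the incline, friction equals μN and acts up the slope.
Perpendicular: N + P sin 32° = W cos 50° = 397.3 N.
Along incline: P cos 32° + μN = W sin 50° with W sin 50° = 473.4 N.
Solving the pair for P and N: P = 530.9 N, N = 115.9 N (and f = μN = 23.18 N).

N ≈ 116 N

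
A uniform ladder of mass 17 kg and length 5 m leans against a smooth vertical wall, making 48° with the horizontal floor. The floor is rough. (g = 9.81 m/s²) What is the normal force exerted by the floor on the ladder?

N_floor ≈ 167 N

ΣF_y = 0: N_floor = 17×9.81 = 166.77 N.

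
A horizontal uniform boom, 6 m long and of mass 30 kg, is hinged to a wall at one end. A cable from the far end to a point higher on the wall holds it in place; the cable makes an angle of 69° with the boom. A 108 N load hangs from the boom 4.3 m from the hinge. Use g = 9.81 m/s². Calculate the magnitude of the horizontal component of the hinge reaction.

H_x ≈ 86.2 N

Take torques about the hinge: T sin 69° · 6 = 30×9.81×3 + 108×4.3 = 1347.3 N·m.
So T = 1347.3 / (0.9336 × 6) = 240.53 N.
ΣF_x = 0: H_x = T cos 69° = 86.197 N.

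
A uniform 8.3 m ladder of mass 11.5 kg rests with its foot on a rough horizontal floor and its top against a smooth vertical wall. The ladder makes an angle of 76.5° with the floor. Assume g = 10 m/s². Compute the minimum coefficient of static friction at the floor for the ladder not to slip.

ΣF_y = 0: N_floor = 11.5×10 = 115 N.
Torques about the foot: N_wall · 8.3 sin 76.5° = 11.5×10×4.15 cos 76.5° → N_wall = 13.805 N.
ΣF_x = 0: f_floor = N_wall = 13.805 N.
μ_min = f_floor / N_floor = 13.805 / 115 = 0.12.

μ_min ≈ 0.120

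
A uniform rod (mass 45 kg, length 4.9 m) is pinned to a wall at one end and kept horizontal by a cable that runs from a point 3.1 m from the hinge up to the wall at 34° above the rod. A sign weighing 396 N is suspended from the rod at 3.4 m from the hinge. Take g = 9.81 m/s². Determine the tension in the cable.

T ≈ 1400 N

Take torques about the hinge: T sin 34° · 3.1 = 45×9.81×2.45 + 396×3.4 = 2428 N·m.
So T = 2428 / (0.5592 × 3.1) = 1400.6 N.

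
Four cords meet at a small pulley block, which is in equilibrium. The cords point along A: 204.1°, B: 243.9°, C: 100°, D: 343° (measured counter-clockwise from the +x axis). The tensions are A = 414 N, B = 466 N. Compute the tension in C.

Resolve: ΣF_x = 414 cos 204.1° + 466 cos 243.9° + T_C cos 100° + T_D cos 343° = 0.
        ΣF_y = 414 sin 204.1° + 466 sin 243.9° + T_C sin 100° + T_D sin 343° = 0.
The known terms sum to (-582.9, -587.5) N, so -0.1736 T_C + 0.9563 T_D = 582.9 and 0.9848 T_C − 0.2924 T_D = 587.5.
Solving simultaneously: T_C = 821.9 N, T_D = 758.8 N.

T_C ≈ 822 N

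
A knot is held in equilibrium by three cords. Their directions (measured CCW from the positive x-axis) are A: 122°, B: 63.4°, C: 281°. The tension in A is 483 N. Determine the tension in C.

Resolve: ΣF_x = 483 cos 122° + T_B cos 63.4° + T_C cos 281° = 0.
        ΣF_y = 483 sin 122° + T_B sin 63.4° + T_C sin 281° = 0.
The known terms sum to (-256, 409.6) N, so 0.4478 T_B + 0.1908 T_C = 256 and 0.8942 T_B − 0.9816 T_C = -409.6.
Solving simultaneously: T_B = 283.7 N, T_C = 675.7 N.

T_C ≈ 676 N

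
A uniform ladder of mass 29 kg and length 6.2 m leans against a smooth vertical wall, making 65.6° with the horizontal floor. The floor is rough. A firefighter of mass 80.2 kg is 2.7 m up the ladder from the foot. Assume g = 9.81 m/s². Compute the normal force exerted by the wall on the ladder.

N_wall ≈ 220 N

Torques about the foot: N_wall · 6.2 sin 65.6° = 29×9.81×3.1 cos 65.6° + 80.2×9.81×2.7 cos 65.6° → N_wall = 219.95 N.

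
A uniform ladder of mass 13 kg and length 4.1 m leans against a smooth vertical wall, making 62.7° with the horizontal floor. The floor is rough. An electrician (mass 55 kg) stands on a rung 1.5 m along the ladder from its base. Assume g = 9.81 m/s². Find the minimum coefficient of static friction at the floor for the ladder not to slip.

μ_min ≈ 0.202

ΣF_y = 0: N_floor = 13×9.81 + 55×9.81 = 667.08 N.
Torques about the foot: N_wall · 4.1 sin 62.7° = 13×9.81×2.05 cos 62.7° + 55×9.81×1.5 cos 62.7° → N_wall = 134.8 N.
ΣF_x = 0: f_floor = N_wall = 134.8 N.
μ_min = f_floor / N_floor = 134.8 / 667.08 = 0.2021.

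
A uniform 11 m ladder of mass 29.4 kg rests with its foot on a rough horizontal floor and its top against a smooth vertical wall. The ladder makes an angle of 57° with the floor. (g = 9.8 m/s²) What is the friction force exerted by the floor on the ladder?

Torques about the foot: N_wall · 11 sin 57° = 29.4×9.8×5.5 cos 57° → N_wall = 93.554 N.
ΣF_x = 0: f_floor = N_wall = 93.554 N.

f ≈ 93.6 N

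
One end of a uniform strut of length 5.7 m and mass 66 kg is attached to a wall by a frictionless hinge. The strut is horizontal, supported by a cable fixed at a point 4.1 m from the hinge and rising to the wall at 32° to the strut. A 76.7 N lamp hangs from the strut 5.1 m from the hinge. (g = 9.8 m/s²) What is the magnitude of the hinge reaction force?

Take torques about the hinge: T sin 32° · 4.1 = 66×9.8×2.85 + 76.7×5.1 = 2234.6 N·m.
So T = 2234.6 / (0.5299 × 4.1) = 1028.5 N.
ΣF_x = 0: H_x = T cos 32° = 872.2 N.
ΣF_y = 0: H_y = (66×9.8 + 76.7) − T sin 32° = 723.5 − 545.01 = 178.49 N.
|H| = √(H_x² + H_y²) = √((872.2)² + (178.49)²) = 890.28 N.

|H| ≈ 890 N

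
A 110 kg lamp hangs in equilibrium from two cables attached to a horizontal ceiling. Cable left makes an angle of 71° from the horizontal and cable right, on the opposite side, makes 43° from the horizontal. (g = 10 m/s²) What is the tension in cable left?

T_left ≈ 881 N

Weight W = 110 × 10 = 1100 N acts straight down.
Horizontal: T_left cos 71° = T_right cos 43°  →  T_right = 0.4452 T_left.
Vertical: T_left sin 71° + T_right sin 43° = 1100.
Substituting the horizontal relation into the vertical equation gives 1.249 T_left = 1100, so T_left = 880.6 N.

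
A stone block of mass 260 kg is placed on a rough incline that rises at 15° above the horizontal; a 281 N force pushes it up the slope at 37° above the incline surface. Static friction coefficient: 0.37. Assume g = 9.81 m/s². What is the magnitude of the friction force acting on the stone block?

f ≈ 436 N

Axes along / perpendicular to the incline. W sin 15° = 660.1 N down-slope; W cos 15° = 2464 N into the surface.
Perpendicular: N = W cos 15° − P sin 37° = 2464 − 169.1 = 2295 N.
Along incline: P cos 37° + f = W sin 15° (friction acts up-slope) → f = 660.1 − 224.4 = 435.7 N.
|f| = 435.7 N ≤ μN = 849 N, so the stone block is indeed static.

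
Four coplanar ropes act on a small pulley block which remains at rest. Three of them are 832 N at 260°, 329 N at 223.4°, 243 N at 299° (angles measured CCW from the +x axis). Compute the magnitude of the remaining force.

Sum the known components: ΣF_x = -265.7 N, ΣF_y = -1258 N.
For equilibrium the remaining force must supply (−ΣF_x, −ΣF_y) = (265.7, 1258) N.
Magnitude = √((265.7)² + (1258)²) = 1286 N; direction = atan2(1258, 265.7) = 78.1°.

F ≈ 1290 N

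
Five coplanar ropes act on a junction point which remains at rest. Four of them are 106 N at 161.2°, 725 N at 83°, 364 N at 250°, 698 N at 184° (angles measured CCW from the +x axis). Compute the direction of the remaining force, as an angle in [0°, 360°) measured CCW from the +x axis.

θ ≈ 336°

Sum the known components: ΣF_x = -832.8 N, ΣF_y = 363 N.
For equilibrium the remaining force must supply (−ΣF_x, −ΣF_y) = (832.8, -363) N.
Magnitude = √((832.8)² + (-363)²) = 908.5 N; direction = atan2(-363, 832.8) = 336.4°.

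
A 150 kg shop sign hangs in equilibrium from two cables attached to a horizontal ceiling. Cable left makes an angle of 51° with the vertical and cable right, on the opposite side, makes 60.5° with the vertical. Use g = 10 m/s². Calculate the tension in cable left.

T_left ≈ 1400 N

Angles from the horizontal: cable left is 90° − 51° = 39°, cable right is 90° − 60.5° = 29.5°.
Weight W = 150 × 10 = 1500 N acts straight down.
Horizontal: T_left cos 39° = T_right cos 29.5°  →  T_right = 0.8929 T_left.
Vertical: T_left sin 39° + T_right sin 29.5° = 1500.
Substituting the horizontal relation into the vertical equation gives 1.069 T_left = 1500, so T_left = 1403 N.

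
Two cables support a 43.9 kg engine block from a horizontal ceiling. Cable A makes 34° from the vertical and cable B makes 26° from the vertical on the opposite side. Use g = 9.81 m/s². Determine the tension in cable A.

T_A ≈ 218 N

Angles from the horizontal: cable A is 90° − 34° = 56°, cable B is 90° − 26° = 64°.
Weight W = 43.9 × 9.81 = 430.7 N acts straight down.
Horizontal: T_A cos 56° = T_B cos 64°  →  T_B = 1.276 T_A.
Vertical: T_A sin 56° + T_B sin 64° = 430.7.
Substituting the horizontal relation into the vertical equation gives 1.976 T_A = 430.7, so T_A = 218 N.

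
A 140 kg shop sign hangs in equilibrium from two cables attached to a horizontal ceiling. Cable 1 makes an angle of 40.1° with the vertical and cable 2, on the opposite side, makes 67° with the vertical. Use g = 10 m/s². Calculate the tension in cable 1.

Angles from the horizontal: cable 1 is 90° − 40.1° = 49.9°, cable 2 is 90° − 67° = 23°.
Weight W = 140 × 10 = 1400 N acts straight down.
Horizontal: T_1 cos 49.9° = T_2 cos 23°  →  T_2 = 0.6998 T_1.
Vertical: T_1 sin 49.9° + T_2 sin 23° = 1400.
Substituting the horizontal relation into the vertical equation gives 1.038 T_1 = 1400, so T_1 = 1348 N.

T_1 ≈ 1350 N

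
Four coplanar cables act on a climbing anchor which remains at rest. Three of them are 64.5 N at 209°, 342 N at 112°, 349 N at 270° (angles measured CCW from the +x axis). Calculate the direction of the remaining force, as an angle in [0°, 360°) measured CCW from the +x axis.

θ ≈ 18.9°

Sum the known components: ΣF_x = -184.5 N, ΣF_y = -63.17 N.
For equilibrium the remaining force must supply (−ΣF_x, −ΣF_y) = (184.5, 63.17) N.
Magnitude = √((184.5)² + (63.17)²) = 195 N; direction = atan2(63.17, 184.5) = 18.9°.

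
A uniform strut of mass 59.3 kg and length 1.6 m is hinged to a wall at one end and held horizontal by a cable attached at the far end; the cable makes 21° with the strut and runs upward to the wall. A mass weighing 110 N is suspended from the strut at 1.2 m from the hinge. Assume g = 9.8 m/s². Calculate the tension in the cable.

Take torques about the hinge: T sin 21° · 1.6 = 59.3×9.8×0.8 + 110×1.2 = 596.91 N·m.
So T = 596.91 / (0.3584 × 1.6) = 1041 N.

T ≈ 1040 N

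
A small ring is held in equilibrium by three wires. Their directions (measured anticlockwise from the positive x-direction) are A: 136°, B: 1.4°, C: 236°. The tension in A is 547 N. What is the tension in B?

T_B ≈ 661 N

Resolve: ΣF_x = 547 cos 136° + T_B cos 1.4° + T_C cos 236° = 0.
        ΣF_y = 547 sin 136° + T_B sin 1.4° + T_C sin 236° = 0.
The known terms sum to (-393.5, 380) N, so 0.9997 T_B − 0.5592 T_C = 393.5 and 0.0244 T_B − 0.8290 T_C = -380.
Solving simultaneously: T_B = 660.9 N, T_C = 477.8 N.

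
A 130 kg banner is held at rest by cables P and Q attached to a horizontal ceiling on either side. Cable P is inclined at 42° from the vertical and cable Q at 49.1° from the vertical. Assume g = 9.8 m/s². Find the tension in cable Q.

Angles from the horizontal: cable P is 90° − 42° = 48°, cable Q is 90° − 49.1° = 40.9°.
Weight W = 130 × 9.8 = 1274 N acts straight down.
Horizontal: T_P cos 48° = T_Q cos 40.9°  →  T_P = 1.13 T_Q.
Vertical: T_P sin 48° + T_Q sin 40.9° = 1274.
Substituting the horizontal relation into the vertical equation gives 1.494 T_Q = 1274, so T_Q = 852.6 N.

T_Q ≈ 853 N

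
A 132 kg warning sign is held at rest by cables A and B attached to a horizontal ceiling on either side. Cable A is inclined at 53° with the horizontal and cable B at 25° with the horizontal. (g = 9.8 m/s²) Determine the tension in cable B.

Weight W = 132 × 9.8 = 1294 N acts straight down.
Horizontal: T_A cos 53° = T_B cos 25°  →  T_A = 1.506 T_B.
Vertical: T_A sin 53° + T_B sin 25° = 1294.
Substituting the horizontal relation into the vertical equation gives 1.625 T_B = 1294, so T_B = 795.9 N.

T_B ≈ 796 N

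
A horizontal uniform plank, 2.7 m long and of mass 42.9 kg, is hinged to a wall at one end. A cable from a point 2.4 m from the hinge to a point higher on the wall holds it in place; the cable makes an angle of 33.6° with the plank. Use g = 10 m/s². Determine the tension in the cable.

Take torques about the hinge: T sin 33.6° · 2.4 = 42.9×10×1.35 = 579.15 N·m.
So T = 579.15 / (0.5534 × 2.4) = 436.06 N.

T ≈ 436 N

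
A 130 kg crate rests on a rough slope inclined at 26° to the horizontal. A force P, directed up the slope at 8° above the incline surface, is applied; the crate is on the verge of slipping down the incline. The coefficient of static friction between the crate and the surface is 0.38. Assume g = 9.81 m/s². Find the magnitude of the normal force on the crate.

On the verge of sliding down the incline, friction equals μN and acts up the slope.
Perpendicular: N + P sin 8° = W cos 26° = 1146 N.
Along incline: P cos 8° + μN = W sin 26° with W sin 26° = 559.1 N.
Solving the pair for P and N: P = 131.7 N, N = 1128 N (and f = μN = 428.6 N).

N ≈ 1130 N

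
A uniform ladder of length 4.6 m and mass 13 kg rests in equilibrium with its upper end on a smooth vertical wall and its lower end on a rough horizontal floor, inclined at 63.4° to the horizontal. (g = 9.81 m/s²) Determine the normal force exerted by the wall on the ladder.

N_wall ≈ 31.9 N

Torques about the foot: N_wall · 4.6 sin 63.4° = 13×9.81×2.3 cos 63.4° → N_wall = 31.931 N.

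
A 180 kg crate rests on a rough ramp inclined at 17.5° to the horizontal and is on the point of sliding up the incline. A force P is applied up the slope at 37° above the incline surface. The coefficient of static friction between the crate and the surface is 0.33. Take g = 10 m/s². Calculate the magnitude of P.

On the verge of sliding up the incline, friction equals μN and acts down the slope.
Perpendicular: N + P sin 37° = W cos 17.5° = 1717 N.
Along incline: P cos 37° = W sin 17.5° + μN  with W sin 17.5° = 541.3 N.
Solving the pair for P and N: P = 1111 N, N = 1048 N (and f = μN = 345.9 N).

P ≈ 1110 N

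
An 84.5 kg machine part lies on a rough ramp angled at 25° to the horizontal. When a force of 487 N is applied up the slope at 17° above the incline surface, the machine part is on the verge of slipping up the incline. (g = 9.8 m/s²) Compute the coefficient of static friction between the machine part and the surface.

μ ≈ 0.190

On the verge of sliding up the incline, friction is at its maximum μN and acts down the slope.
Perpendicular to incline: N = W cos 25° − P sin 17° = 750.5 − 142.4 = 608.1 N.
Along incline: P cos 17° − μN = W sin 25° → μ = −(W sin 25° − P cos 17°) / N = 0.1903.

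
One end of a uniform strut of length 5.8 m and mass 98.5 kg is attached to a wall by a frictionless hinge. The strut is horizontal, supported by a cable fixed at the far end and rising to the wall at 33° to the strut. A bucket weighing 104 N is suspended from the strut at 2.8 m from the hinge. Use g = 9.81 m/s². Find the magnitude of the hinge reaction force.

Take torques about the hinge: T sin 33° · 5.8 = 98.5×9.81×2.9 + 104×2.8 = 3093.4 N·m.
So T = 3093.4 / (0.5446 × 5.8) = 979.27 N.
ΣF_x = 0: H_x = T cos 33° = 821.29 N.
ΣF_y = 0: H_y = (98.5×9.81 + 104) − T sin 33° = 1070.3 − 533.35 = 536.94 N.
|H| = √(H_x² + H_y²) = √((821.29)² + (536.94)²) = 981.23 N.

|H| ≈ 981 N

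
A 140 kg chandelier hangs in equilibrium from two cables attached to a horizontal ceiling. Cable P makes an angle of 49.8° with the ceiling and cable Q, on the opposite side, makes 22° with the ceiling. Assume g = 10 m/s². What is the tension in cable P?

T_P ≈ 1370 N

Weight W = 140 × 10 = 1400 N acts straight down.
Horizontal: T_P cos 49.8° = T_Q cos 22°  →  T_Q = 0.6961 T_P.
Vertical: T_P sin 49.8° + T_Q sin 22° = 1400.
Substituting the horizontal relation into the vertical equation gives 1.025 T_P = 1400, so T_P = 1366 N.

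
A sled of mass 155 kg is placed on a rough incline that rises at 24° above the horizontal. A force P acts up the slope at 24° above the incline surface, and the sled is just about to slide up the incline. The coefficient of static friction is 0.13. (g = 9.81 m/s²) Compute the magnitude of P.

P ≈ 827 N

On the verge of sliding up the incline, friction equals μN and acts down the slope.
Perpendicular: N + P sin 24° = W cos 24° = 1389 N.
Along incline: P cos 24° = W sin 24° + μN  with W sin 24° = 618.5 N.
Solving the pair for P and N: P = 826.8 N, N = 1053 N (and f = μN = 136.9 N).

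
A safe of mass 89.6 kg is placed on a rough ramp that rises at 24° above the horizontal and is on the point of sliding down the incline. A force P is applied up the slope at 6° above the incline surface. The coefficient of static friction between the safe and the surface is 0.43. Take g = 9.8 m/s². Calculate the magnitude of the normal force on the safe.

N ≈ 801 N

On the verge of sliding down the incline, friction equals μN and acts up the slope.
Perpendicular: N + P sin 6° = W cos 24° = 802.2 N.
Along incline: P cos 6° + μN = W sin 24° with W sin 24° = 357.1 N.
Solving the pair for P and N: P = 12.86 N, N = 800.8 N (and f = μN = 344.4 N).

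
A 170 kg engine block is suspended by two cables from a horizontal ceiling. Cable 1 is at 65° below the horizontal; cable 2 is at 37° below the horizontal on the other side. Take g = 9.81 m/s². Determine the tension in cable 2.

Weight W = 170 × 9.81 = 1668 N acts straight down.
Horizontal: T_1 cos 65° = T_2 cos 37°  →  T_1 = 1.89 T_2.
Vertical: T_1 sin 65° + T_2 sin 37° = 1668.
Substituting the horizontal relation into the vertical equation gives 2.314 T_2 = 1668, so T_2 = 720.5 N.

T_2 ≈ 721 N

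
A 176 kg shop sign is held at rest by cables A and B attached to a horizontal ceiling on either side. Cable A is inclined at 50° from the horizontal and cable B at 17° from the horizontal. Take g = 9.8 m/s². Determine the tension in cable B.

Weight W = 176 × 9.8 = 1725 N acts straight down.
Horizontal: T_A cos 50° = T_B cos 17°  →  T_A = 1.488 T_B.
Vertical: T_A sin 50° + T_B sin 17° = 1725.
Substituting the horizontal relation into the vertical equation gives 1.432 T_B = 1725, so T_B = 1204 N.

T_B ≈ 1200 N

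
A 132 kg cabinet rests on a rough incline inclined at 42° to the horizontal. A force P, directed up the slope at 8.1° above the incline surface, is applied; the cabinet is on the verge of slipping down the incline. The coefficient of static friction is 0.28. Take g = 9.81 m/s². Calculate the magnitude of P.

On the verge of sliding down the incline, friction equals μN and acts up the slope.
Perpendicular: N + P sin 8.1° = W cos 42° = 962.3 N.
Along incline: P cos 8.1° + μN = W sin 42° with W sin 42° = 866.5 N.
Solving the pair for P and N: P = 628.1 N, N = 873.8 N (and f = μN = 244.7 N).

P ≈ 628 N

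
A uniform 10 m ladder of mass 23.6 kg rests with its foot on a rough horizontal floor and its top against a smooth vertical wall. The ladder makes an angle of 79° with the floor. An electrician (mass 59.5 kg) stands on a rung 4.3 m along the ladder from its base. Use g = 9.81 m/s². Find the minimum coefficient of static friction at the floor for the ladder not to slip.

μ_min ≈ 0.0874

ΣF_y = 0: N_floor = 23.6×9.81 + 59.5×9.81 = 815.21 N.
Torques about the foot: N_wall · 10 sin 79° = 23.6×9.81×5 cos 79° + 59.5×9.81×4.3 cos 79° → N_wall = 71.288 N.
ΣF_x = 0: f_floor = N_wall = 71.288 N.
μ_min = f_floor / N_floor = 71.288 / 815.21 = 0.08745.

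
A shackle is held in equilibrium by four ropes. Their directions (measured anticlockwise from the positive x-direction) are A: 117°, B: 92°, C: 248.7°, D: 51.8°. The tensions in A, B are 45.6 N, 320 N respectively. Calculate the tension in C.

T_C ≈ 853 N

Resolve: ΣF_x = 45.6 cos 117° + 320 cos 92° + T_C cos 248.7° + T_D cos 51.8° = 0.
        ΣF_y = 45.6 sin 117° + 320 sin 92° + T_C sin 248.7° + T_D sin 51.8° = 0.
The known terms sum to (-31.87, 360.4) N, so -0.3633 T_C + 0.6184 T_D = 31.87 and -0.9317 T_C + 0.7859 T_D = -360.4.
Solving simultaneously: T_C = 852.9 N, T_D = 552.5 N.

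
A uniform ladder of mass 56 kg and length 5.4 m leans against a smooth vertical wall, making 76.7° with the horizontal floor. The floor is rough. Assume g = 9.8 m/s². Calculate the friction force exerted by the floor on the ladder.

Torques about the foot: N_wall · 5.4 sin 76.7° = 56×9.8×2.7 cos 76.7° → N_wall = 64.865 N.
ΣF_x = 0: f_floor = N_wall = 64.865 N.

f ≈ 64.9 N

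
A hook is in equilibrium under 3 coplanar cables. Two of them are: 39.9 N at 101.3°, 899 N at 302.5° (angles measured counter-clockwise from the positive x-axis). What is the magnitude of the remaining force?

Sum the known components: ΣF_x = 475.2 N, ΣF_y = -719.1 N.
For equilibrium the remaining force must supply (−ΣF_x, −ΣF_y) = (-475.2, 719.1) N.
Magnitude = √((-475.2)² + (719.1)²) = 861.9 N; direction = atan2(719.1, -475.2) = 123.5°.

F ≈ 862 N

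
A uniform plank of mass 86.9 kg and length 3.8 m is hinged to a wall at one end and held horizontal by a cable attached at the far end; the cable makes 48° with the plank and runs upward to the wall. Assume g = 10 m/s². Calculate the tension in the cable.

T ≈ 585 N

Take torques about the hinge: T sin 48° · 3.8 = 86.9×10×1.9 = 1651.1 N·m.
So T = 1651.1 / (0.7431 × 3.8) = 584.68 N.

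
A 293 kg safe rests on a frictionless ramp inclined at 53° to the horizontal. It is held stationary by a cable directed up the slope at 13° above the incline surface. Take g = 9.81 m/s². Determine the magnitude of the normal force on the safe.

N ≈ 1200 N

Take axes along and perpendicular to the incline. Weight components: W sin 53° = 2296 N down-slope, W cos 53° = 1730 N into the surface.
Along incline: T cos 13° = W sin 53° → T = 2356 N.
Perpendicular: N = W cos 53° − T sin 13° = 1200 N.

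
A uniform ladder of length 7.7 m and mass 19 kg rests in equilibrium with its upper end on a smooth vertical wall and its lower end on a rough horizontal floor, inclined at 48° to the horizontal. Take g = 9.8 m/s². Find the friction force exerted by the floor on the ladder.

f ≈ 83.8 N

Torques about the foot: N_wall · 7.7 sin 48° = 19×9.8×3.85 cos 48° → N_wall = 83.828 N.
ΣF_x = 0: f_floor = N_wall = 83.828 N.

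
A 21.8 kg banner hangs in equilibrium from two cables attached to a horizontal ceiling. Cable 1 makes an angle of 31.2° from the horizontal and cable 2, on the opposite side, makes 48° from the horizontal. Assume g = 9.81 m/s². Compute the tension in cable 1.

Weight W = 21.8 × 9.81 = 213.9 N acts straight down.
Horizontal: T_1 cos 31.2° = T_2 cos 48°  →  T_2 = 1.278 T_1.
Vertical: T_1 sin 31.2° + T_2 sin 48° = 213.9.
Substituting the horizontal relation into the vertical equation gives 1.468 T_1 = 213.9, so T_1 = 145.7 N.

T_1 ≈ 146 N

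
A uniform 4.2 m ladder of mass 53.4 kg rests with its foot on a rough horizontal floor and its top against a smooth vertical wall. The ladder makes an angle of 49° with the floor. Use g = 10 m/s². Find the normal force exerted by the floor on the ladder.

N_floor ≈ 534 N

ΣF_y = 0: N_floor = 53.4×10 = 534 N.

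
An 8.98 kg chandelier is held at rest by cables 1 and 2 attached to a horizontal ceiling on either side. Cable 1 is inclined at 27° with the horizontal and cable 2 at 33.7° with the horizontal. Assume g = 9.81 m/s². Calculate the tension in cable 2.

T_2 ≈ 90 N

Weight W = 8.98 × 9.81 = 88.09 N acts straight down.
Horizontal: T_1 cos 27° = T_2 cos 33.7°  →  T_1 = 0.9337 T_2.
Vertical: T_1 sin 27° + T_2 sin 33.7° = 88.09.
Substituting the horizontal relation into the vertical equation gives 0.9787 T_2 = 88.09, so T_2 = 90.01 N.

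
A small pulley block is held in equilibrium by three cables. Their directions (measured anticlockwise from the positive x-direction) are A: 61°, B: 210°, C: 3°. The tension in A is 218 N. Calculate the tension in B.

Resolve: ΣF_x = 218 cos 61° + T_B cos 210° + T_C cos 3° = 0.
        ΣF_y = 218 sin 61° + T_B sin 210° + T_C sin 3° = 0.
The known terms sum to (105.7, 190.7) N, so -0.8660 T_B + 0.9986 T_C = -105.7 and -0.5000 T_B + 0.0523 T_C = -190.7.
Solving simultaneously: T_B = 407.2 N, T_C = 247.3 N.

T_B ≈ 407 N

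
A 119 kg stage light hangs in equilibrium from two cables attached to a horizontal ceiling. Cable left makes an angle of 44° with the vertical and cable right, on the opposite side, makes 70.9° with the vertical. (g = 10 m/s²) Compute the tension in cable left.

T_left ≈ 1240 N

Angles from the horizontal: cable left is 90° − 44° = 46°, cable right is 90° − 70.9° = 19.1°.
Weight W = 119 × 10 = 1190 N acts straight down.
Horizontal: T_left cos 46° = T_right cos 19.1°  →  T_right = 0.7351 T_left.
Vertical: T_left sin 46° + T_right sin 19.1° = 1190.
Substituting the horizontal relation into the vertical equation gives 0.9599 T_left = 1190, so T_left = 1240 N.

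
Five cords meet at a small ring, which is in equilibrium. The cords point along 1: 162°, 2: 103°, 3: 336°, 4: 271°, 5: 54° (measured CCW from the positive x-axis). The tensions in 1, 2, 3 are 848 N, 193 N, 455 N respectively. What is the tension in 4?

Resolve: ΣF_x = 848 cos 162° + 193 cos 103° + 455 cos 336° + T_4 cos 271° + T_5 cos 54° = 0.
        ΣF_y = 848 sin 162° + 193 sin 103° + 455 sin 336° + T_4 sin 271° + T_5 sin 54° = 0.
The known terms sum to (-434.2, 265) N, so 0.0175 T_4 + 0.5878 T_5 = 434.2 and -0.9998 T_4 + 0.8090 T_5 = -265.
Solving simultaneously: T_4 = 842.6 N, T_5 = 713.8 N.

T_4 ≈ 843 N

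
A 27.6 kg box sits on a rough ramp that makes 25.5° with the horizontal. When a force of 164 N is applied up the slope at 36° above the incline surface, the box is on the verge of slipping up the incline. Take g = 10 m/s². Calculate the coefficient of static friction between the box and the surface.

On the verge of sliding up the incline, friction is at its maximum μN and acts down the slope.
Perpendicular to incline: N = W cos 25.5° − P sin 36° = 249.1 − 96.4 = 152.7 N.
Along incline: P cos 36° − μN = W sin 25.5° → μ = −(W sin 25.5° − P cos 36°) / N = 0.09074.

μ ≈ 0.0907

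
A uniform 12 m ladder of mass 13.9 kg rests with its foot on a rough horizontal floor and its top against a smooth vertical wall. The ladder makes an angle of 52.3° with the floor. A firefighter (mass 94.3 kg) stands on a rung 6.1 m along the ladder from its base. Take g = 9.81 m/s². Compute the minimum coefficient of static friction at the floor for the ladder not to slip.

ΣF_y = 0: N_floor = 13.9×9.81 + 94.3×9.81 = 1061.4 N.
Torques about the foot: N_wall · 12 sin 52.3° = 13.9×9.81×6 cos 52.3° + 94.3×9.81×6.1 cos 52.3° → N_wall = 416.15 N.
ΣF_x = 0: f_floor = N_wall = 416.15 N.
μ_min = f_floor / N_floor = 416.15 / 1061.4 = 0.3921.

μ_min ≈ 0.392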